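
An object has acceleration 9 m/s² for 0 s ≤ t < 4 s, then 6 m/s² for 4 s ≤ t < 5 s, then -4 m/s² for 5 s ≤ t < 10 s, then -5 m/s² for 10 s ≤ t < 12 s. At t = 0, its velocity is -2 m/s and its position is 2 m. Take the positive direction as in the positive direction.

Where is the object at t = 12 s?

283 m

On each constant-a segment, Δv = aΔt and Δx = v₀Δt + ½aΔt²; chain segment to segment.
0–4 s: v starts -2 m/s; Δx = -2·4 + ½·9·4² = 64 m; v ends 34 m/s.
4–5 s: v starts 34 m/s; Δx = 34·1 + ½·6·1² = 37 m; v ends 40 m/s.
5–10 s: v starts 40 m/s; Δx = 40·5 + ½·-4·5² = 150 m; v ends 20 m/s.
10–12 s: v starts 20 m/s; Δx = 20·2 + ½·-5·2² = 30 m; v ends 10 m/s.
x(12) = 2 + Σ Δx = 283 m.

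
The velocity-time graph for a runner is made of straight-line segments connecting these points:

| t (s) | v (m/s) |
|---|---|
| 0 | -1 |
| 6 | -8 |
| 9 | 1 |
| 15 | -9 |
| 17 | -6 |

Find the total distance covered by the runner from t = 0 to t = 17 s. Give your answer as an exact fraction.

2323/30 m

Total distance travelled is ∫|v| dt — sum the magnitudes of each area piece.
0–6 s: |½(-1 + -8)(6)| = 27 m
6–9 s: v = 0 at t = 26/3 s; triangle areas 32/3 + 1/6 = 65/6 m
9–15 s: v = 0 at t = 9.6 s; triangle areas 0.3 + 24.3 = 24.6 m
15–17 s: |½(-9 + -6)(2)| = 15 m
Total distance = 2323/30 m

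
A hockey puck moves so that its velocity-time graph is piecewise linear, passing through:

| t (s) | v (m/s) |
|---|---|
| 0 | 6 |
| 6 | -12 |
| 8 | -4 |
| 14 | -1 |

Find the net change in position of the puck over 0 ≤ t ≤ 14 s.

-49 m

Net displacement equals the area under the velocity-time graph (areas below the axis count negative).
0–6 s: ½(6 + -12)(6) = -18 m
6–8 s: ½(-12 + -4)(2) = -16 m
8–14 s: ½(-4 + -1)(6) = -15 m
Net displacement = -49 m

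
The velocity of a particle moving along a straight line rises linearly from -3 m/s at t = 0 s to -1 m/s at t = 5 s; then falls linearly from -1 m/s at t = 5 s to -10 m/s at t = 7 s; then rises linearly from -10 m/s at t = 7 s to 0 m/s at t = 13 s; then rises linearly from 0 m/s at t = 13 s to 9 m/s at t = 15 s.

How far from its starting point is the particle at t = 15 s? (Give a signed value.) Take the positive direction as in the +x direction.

Displacement is the signed area under the v-t curve.
0–5 s: ½(-3 + -1)(5) = -10 m
5–7 s: ½(-1 + -10)(2) = -11 m
7–13 s: ½(-10 + 0)(6) = -30 m
13–15 s: ½(0 + 9)(2) = 9 m
Net displacement = -42 m

-42 m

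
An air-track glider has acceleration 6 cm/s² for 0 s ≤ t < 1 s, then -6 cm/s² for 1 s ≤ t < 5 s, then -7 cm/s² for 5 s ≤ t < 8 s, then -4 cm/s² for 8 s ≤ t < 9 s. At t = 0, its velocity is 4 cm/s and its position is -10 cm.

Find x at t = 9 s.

On each constant-a segment, Δv = aΔt and Δx = v₀Δt + ½aΔt²; chain segment to segment.
0–1 s: v starts 4 cm/s; Δx = 4·1 + ½·6·1² = 7 cm; v ends 10 cm/s.
1–5 s: v starts 10 cm/s; Δx = 10·4 + ½·-6·4² = -8 cm; v ends -14 cm/s.
5–8 s: v starts -14 cm/s; Δx = -14·3 + ½·-7·3² = -73.5 cm; v ends -35 cm/s.
8–9 s: v starts -35 cm/s; Δx = -35·1 + ½·-4·1² = -37 cm; v ends -39 cm/s.
x(9) = -10 + Σ Δx = -121.5 cm.

-121.5 cm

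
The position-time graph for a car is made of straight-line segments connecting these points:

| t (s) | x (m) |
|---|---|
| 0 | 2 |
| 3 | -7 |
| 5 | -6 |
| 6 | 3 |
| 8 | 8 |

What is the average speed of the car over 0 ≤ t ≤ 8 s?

3 m/s

Average speed = (total path length)/(elapsed time); on a piecewise-linear x-t graph the path length is Σ|Δx|.
0–3 s: |Δx| = |-7 − 2| = 9 m
3–5 s: |Δx| = |-6 − -7| = 1 m
5–6 s: |Δx| = |3 − -6| = 9 m
6–8 s: |Δx| = |8 − 3| = 5 m
Total path = 24 m; average speed = 24/8 = 3 m/s.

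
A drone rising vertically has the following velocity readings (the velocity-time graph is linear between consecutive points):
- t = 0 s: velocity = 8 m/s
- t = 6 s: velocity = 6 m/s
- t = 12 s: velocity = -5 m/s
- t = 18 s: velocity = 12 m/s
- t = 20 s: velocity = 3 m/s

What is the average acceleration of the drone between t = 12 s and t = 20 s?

1 m/s²

Average acceleration = Δv/Δt = (3 − -5)/(20 − 12) = 1 m/s².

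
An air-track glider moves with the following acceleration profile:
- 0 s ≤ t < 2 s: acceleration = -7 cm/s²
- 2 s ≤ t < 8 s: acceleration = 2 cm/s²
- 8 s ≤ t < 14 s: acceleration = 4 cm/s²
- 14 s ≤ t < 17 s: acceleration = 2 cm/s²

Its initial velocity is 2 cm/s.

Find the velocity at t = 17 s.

Δv equals the area under the a-t graph; then v = v₀ + Δv.
0–2 s: -7 × 2 = -14 cm/s
2–8 s: 2 × 6 = 12 cm/s
8–14 s: 4 × 6 = 24 cm/s
14–17 s: 2 × 3 = 6 cm/s
Δv = 28 cm/s, so v(17) = 2 + (28) = 30 cm/s.

30 cm/s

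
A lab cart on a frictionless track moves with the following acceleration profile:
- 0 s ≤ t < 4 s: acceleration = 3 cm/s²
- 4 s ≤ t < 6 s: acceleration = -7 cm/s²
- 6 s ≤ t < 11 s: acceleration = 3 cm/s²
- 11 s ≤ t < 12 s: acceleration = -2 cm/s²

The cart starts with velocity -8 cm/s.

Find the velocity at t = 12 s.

Δv equals the area under the a-t graph; then v = v₀ + Δv.
0–4 s: 3 × 4 = 12 cm/s
4–6 s: -7 × 2 = -14 cm/s
6–11 s: 3 × 5 = 15 cm/s
11–12 s: -2 × 1 = -2 cm/s
Δv = 11 cm/s, so v(12) = -8 + (11) = 3 cm/s.

3 cm/s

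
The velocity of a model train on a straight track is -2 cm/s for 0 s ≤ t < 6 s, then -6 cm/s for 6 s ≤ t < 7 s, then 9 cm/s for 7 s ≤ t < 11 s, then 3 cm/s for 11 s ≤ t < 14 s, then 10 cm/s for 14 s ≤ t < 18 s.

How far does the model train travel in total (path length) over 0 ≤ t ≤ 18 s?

103 cm

Total distance travelled is ∫|v| dt — sum the magnitudes of each area piece.
0–6 s: |-2| × 6 = 12 cm
6–7 s: |-6| × 1 = 6 cm
7–11 s: |9| × 4 = 36 cm
11–14 s: |3| × 3 = 9 cm
14–18 s: |10| × 4 = 40 cm
Total distance = 103 cm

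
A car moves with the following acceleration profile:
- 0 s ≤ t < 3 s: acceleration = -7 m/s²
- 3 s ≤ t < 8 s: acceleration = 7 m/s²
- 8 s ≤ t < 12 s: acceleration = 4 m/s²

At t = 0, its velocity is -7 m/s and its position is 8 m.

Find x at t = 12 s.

-37 m

On each constant-a segment, Δv = aΔt and Δx = v₀Δt + ½aΔt²; chain segment to segment.
0–3 s: v starts -7 m/s; Δx = -7·3 + ½·-7·3² = -52.5 m; v ends -28 m/s.
3–8 s: v starts -28 m/s; Δx = -28·5 + ½·7·5² = -52.5 m; v ends 7 m/s.
8–12 s: v starts 7 m/s; Δx = 7·4 + ½·4·4² = 60 m; v ends 23 m/s.
x(12) = 8 + Σ Δx = -37 m.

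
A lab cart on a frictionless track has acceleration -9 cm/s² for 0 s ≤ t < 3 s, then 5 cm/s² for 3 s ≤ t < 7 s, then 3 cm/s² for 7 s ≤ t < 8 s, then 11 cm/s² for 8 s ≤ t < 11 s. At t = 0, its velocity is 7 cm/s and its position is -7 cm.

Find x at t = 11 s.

-6.5 cm

On each constant-a segment, Δv = aΔt and Δx = v₀Δt + ½aΔt²; chain segment to segment.
0–3 s: v starts 7 cm/s; Δx = 7·3 + ½·-9·3² = -19.5 cm; v ends -20 cm/s.
3–7 s: v starts -20 cm/s; Δx = -20·4 + ½·5·4² = -40 cm; v ends 0 cm/s.
7–8 s: v starts 0 cm/s; Δx = 0·1 + ½·3·1² = 1.5 cm; v ends 3 cm/s.
8–11 s: v starts 3 cm/s; Δx = 3·3 + ½·11·3² = 58.5 cm; v ends 36 cm/s.
x(11) = -7 + Σ Δx = -6.5 cm.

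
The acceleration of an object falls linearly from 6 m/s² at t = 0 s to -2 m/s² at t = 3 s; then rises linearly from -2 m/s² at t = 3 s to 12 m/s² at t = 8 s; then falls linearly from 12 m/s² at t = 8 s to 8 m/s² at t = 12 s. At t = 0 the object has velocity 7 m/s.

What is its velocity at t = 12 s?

Δv equals the area under the a-t graph; then v = v₀ + Δv.
0–3 s: ½(6 + -2)(3) = 6 m/s
3–8 s: ½(-2 + 12)(5) = 25 m/s
8–12 s: ½(12 + 8)(4) = 40 m/s
Δv = 71 m/s, so v(12) = 7 + (71) = 78 m/s.

78 m/s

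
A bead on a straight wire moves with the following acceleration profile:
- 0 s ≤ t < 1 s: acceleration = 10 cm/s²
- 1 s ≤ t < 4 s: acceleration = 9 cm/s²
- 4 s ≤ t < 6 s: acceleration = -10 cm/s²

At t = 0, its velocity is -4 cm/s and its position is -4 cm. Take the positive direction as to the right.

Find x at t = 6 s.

101.5 cm

On each constant-a segment, Δv = aΔt and Δx = v₀Δt + ½aΔt²; chain segment to segment.
0–1 s: v starts -4 cm/s; Δx = -4·1 + ½·10·1² = 1 cm; v ends 6 cm/s.
1–4 s: v starts 6 cm/s; Δx = 6·3 + ½·9·3² = 58.5 cm; v ends 33 cm/s.
4–6 s: v starts 33 cm/s; Δx = 33·2 + ½·-10·2² = 46 cm; v ends 13 cm/s.
x(6) = -4 + Σ Δx = 101.5 cm.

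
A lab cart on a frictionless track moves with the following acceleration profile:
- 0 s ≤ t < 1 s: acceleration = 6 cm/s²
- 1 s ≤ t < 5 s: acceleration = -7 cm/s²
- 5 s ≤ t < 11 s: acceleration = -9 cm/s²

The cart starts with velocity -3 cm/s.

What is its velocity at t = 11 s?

-79 cm/s

Δv equals the area under the a-t graph; then v = v₀ + Δv.
0–1 s: 6 × 1 = 6 cm/s
1–5 s: -7 × 4 = -28 cm/s
5–11 s: -9 × 6 = -54 cm/s
Δv = -76 cm/s, so v(11) = -3 + (-76) = -79 cm/s.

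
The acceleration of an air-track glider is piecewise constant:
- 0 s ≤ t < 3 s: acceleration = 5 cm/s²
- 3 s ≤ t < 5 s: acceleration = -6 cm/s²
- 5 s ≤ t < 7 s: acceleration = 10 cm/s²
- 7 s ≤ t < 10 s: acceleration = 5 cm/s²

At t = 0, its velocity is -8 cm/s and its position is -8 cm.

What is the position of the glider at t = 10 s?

70 cm

On each constant-a segment, Δv = aΔt and Δx = v₀Δt + ½aΔt²; chain segment to segment.
0–3 s: v starts -8 cm/s; Δx = -8·3 + ½·5·3² = -1.5 cm; v ends 7 cm/s.
3–5 s: v starts 7 cm/s; Δx = 7·2 + ½·-6·2² = 2 cm; v ends -5 cm/s.
5–7 s: v starts -5 cm/s; Δx = -5·2 + ½·10·2² = 10 cm; v ends 15 cm/s.
7–10 s: v starts 15 cm/s; Δx = 15·3 + ½·5·3² = 67.5 cm; v ends 30 cm/s.
x(10) = -8 + Σ Δx = 70 cm.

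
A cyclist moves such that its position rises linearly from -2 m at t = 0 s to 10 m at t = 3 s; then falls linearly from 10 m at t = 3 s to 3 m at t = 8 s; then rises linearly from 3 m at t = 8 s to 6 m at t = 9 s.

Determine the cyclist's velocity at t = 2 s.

Velocity is the slope of the x-t graph on 0–3 s: (10 − -2)/(3 − 0) = 4 m/s.

4 m/s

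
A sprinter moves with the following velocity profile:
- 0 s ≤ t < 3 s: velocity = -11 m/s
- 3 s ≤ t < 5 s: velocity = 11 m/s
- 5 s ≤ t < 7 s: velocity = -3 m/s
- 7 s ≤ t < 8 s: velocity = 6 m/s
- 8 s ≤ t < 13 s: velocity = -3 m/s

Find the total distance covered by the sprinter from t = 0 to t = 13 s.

82 m

Total distance travelled is ∫|v| dt — sum the magnitudes of each area piece.
0–3 s: |-11| × 3 = 33 m
3–5 s: |11| × 2 = 22 m
5–7 s: |-3| × 2 = 6 m
7–8 s: |6| × 1 = 6 m
8–13 s: |-3| × 5 = 15 m
Total distance = 82 m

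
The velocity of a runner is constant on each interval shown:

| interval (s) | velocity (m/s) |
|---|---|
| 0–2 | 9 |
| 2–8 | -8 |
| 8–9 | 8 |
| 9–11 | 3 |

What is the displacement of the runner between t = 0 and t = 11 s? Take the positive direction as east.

-16 m

Displacement is the signed area under the v-t curve.
0–2 s: 9 × 2 = 18 m
2–8 s: -8 × 6 = -48 m
8–9 s: 8 × 1 = 8 m
9–11 s: 3 × 2 = 6 m
Net displacement = -16 m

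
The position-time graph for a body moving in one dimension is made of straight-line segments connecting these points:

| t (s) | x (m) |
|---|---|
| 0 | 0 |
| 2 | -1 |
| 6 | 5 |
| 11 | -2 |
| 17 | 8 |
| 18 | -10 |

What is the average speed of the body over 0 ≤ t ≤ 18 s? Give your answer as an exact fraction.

7/3 m/s

Average speed = (total path length)/(elapsed time); on a piecewise-linear x-t graph the path length is Σ|Δx|.
0–2 s: |Δx| = |-1 − 0| = 1 m
2–6 s: |Δx| = |5 − -1| = 6 m
6–11 s: |Δx| = |-2 − 5| = 7 m
11–17 s: |Δx| = |8 − -2| = 10 m
17–18 s: |Δx| = |-10 − 8| = 18 m
Total path = 42 m; average speed = 42/18 = 7/3 m/s.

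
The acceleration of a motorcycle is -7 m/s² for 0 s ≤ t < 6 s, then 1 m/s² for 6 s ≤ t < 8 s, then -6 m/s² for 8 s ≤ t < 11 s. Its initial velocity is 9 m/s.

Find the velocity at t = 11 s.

-49 m/s

Δv equals the area under the a-t graph; then v = v₀ + Δv.
0–6 s: -7 × 6 = -42 m/s
6–8 s: 1 × 2 = 2 m/s
8–11 s: -6 × 3 = -18 m/s
Δv = -58 m/s, so v(11) = 9 + (-58) = -49 m/s.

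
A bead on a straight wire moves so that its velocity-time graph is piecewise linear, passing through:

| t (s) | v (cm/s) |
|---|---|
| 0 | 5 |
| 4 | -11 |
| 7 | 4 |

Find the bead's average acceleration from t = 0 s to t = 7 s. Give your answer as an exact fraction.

Average acceleration = Δv/Δt = (4 − 5)/(7 − 0) = -1/7 cm/s².

-1/7 cm/s²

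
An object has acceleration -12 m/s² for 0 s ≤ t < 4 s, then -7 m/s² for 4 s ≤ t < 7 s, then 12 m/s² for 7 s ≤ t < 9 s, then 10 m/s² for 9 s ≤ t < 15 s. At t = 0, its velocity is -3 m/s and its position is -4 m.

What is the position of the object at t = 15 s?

On each constant-a segment, Δv = aΔt and Δx = v₀Δt + ½aΔt²; chain segment to segment.
0–4 s: v starts -3 m/s; Δx = -3·4 + ½·-12·4² = -108 m; v ends -51 m/s.
4–7 s: v starts -51 m/s; Δx = -51·3 + ½·-7·3² = -184.5 m; v ends -72 m/s.
7–9 s: v starts -72 m/s; Δx = -72·2 + ½·12·2² = -120 m; v ends -48 m/s.
9–15 s: v starts -48 m/s; Δx = -48·6 + ½·10·6² = -108 m; v ends 12 m/s.
x(15) = -4 + Σ Δx = -524.5 m.

-524.5 m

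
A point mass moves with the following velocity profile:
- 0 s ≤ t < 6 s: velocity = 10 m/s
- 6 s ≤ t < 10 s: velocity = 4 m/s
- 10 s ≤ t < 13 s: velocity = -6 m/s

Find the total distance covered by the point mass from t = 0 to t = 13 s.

94 m

Total distance travelled is ∫|v| dt — sum the magnitudes of each area piece.
0–6 s: |10| × 6 = 60 m
6–10 s: |4| × 4 = 16 m
10–13 s: |-6| × 3 = 18 m
Total distance = 94 m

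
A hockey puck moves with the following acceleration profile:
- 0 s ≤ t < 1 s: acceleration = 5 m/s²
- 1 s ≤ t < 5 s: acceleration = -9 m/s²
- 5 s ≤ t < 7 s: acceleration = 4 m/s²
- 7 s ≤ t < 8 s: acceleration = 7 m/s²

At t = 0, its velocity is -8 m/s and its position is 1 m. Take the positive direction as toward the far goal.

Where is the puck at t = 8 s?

-186 m

On each constant-a segment, Δv = aΔt and Δx = v₀Δt + ½aΔt²; chain segment to segment.
0–1 s: v starts -8 m/s; Δx = -8·1 + ½·5·1² = -5.5 m; v ends -3 m/s.
1–5 s: v starts -3 m/s; Δx = -3·4 + ½·-9·4² = -84 m; v ends -39 m/s.
5–7 s: v starts -39 m/s; Δx = -39·2 + ½·4·2² = -70 m; v ends -31 m/s.
7–8 s: v starts -31 m/s; Δx = -31·1 + ½·7·1² = -27.5 m; v ends -24 m/s.
x(8) = 1 + Σ Δx = -186 m.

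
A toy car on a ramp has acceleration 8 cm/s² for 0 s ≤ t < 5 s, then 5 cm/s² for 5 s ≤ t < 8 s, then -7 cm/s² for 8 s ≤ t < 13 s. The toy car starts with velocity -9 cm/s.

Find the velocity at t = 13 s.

11 cm/s

Δv equals the area under the a-t graph; then v = v₀ + Δv.
0–5 s: 8 × 5 = 40 cm/s
5–8 s: 5 × 3 = 15 cm/s
8–13 s: -7 × 5 = -35 cm/s
Δv = 20 cm/s, so v(13) = -9 + (20) = 11 cm/s.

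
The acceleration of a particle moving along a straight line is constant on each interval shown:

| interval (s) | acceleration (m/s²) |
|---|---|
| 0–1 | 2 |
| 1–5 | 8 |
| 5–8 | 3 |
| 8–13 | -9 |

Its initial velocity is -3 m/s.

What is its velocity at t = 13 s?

-5 m/s

Δv equals the area under the a-t graph; then v = v₀ + Δv.
0–1 s: 2 × 1 = 2 m/s
1–5 s: 8 × 4 = 32 m/s
5–8 s: 3 × 3 = 9 m/s
8–13 s: -9 × 5 = -45 m/s
Δv = -2 m/s, so v(13) = -3 + (-2) = -5 m/s.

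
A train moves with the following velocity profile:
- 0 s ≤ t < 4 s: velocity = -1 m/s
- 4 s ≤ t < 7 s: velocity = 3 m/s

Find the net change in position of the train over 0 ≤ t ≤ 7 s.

5 m

Displacement is the signed area under the v-t curve.
0–4 s: -1 × 4 = -4 m
4–7 s: 3 × 3 = 9 m
Net displacement = 5 m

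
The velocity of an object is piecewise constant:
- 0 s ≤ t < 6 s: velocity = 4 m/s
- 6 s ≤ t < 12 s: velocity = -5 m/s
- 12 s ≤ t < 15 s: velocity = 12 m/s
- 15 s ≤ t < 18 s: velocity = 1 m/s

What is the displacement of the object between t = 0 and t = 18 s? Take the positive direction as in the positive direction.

Displacement is the signed area under the v-t curve.
0–6 s: 4 × 6 = 24 m
6–12 s: -5 × 6 = -30 m
12–15 s: 12 × 3 = 36 m
15–18 s: 1 × 3 = 3 m
Net displacement = 33 m

33 m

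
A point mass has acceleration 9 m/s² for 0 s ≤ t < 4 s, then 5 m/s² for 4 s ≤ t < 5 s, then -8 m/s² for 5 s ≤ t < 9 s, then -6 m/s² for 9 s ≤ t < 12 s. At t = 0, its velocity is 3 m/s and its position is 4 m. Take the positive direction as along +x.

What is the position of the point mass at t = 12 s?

250.5 m

On each constant-a segment, Δv = aΔt and Δx = v₀Δt + ½aΔt²; chain segment to segment.
0–4 s: v starts 3 m/s; Δx = 3·4 + ½·9·4² = 84 m; v ends 39 m/s.
4–5 s: v starts 39 m/s; Δx = 39·1 + ½·5·1² = 41.5 m; v ends 44 m/s.
5–9 s: v starts 44 m/s; Δx = 44·4 + ½·-8·4² = 112 m; v ends 12 m/s.
9–12 s: v starts 12 m/s; Δx = 12·3 + ½·-6·3² = 9 m; v ends -6 m/s.
x(12) = 4 + Σ Δx = 250.5 m.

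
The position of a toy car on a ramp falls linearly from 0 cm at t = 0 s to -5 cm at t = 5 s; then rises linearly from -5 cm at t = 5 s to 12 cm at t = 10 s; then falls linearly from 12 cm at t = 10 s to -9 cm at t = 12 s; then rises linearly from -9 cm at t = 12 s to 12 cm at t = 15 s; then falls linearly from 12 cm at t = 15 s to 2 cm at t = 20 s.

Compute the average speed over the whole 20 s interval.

3.7 cm/s

Average speed = (total path length)/(elapsed time); on a piecewise-linear x-t graph the path length is Σ|Δx|.
0–5 s: |Δx| = |-5 − 0| = 5 cm
5–10 s: |Δx| = |12 − -5| = 17 cm
10–12 s: |Δx| = |-9 − 12| = 21 cm
12–15 s: |Δx| = |12 − -9| = 21 cm
15–20 s: |Δx| = |2 − 12| = 10 cm
Total path = 74 cm; average speed = 74/20 = 3.7 cm/s.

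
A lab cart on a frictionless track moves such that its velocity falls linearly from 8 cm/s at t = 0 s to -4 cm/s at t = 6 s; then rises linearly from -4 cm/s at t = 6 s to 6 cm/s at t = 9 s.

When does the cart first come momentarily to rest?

t = 4 s

v changes sign on 0–6 s (from 8 to -4); the graph is linear there, so v = 0 at t = 0 + (-8)·(6 − 0)/(-4 − 8) = 4 s.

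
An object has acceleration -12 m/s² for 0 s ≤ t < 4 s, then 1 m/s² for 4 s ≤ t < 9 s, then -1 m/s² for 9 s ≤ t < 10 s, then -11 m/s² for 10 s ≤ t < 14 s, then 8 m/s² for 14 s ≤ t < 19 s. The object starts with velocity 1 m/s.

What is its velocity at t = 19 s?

Δv equals the area under the a-t graph; then v = v₀ + Δv.
0–4 s: -12 × 4 = -48 m/s
4–9 s: 1 × 5 = 5 m/s
9–10 s: -1 × 1 = -1 m/s
10–14 s: -11 × 4 = -44 m/s
14–19 s: 8 × 5 = 40 m/s
Δv = -48 m/s, so v(19) = 1 + (-48) = -47 m/s.

-47 m/s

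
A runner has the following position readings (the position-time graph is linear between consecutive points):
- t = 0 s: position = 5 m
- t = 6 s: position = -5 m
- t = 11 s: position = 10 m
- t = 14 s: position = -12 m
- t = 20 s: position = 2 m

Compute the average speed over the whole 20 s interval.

3.05 m/s

Average speed = (total path length)/(elapsed time); on a piecewise-linear x-t graph the path length is Σ|Δx|.
0–6 s: |Δx| = |-5 − 5| = 10 m
6–11 s: |Δx| = |10 − -5| = 15 m
11–14 s: |Δx| = |-12 − 10| = 22 m
14–20 s: |Δx| = |2 − -12| = 14 m
Total path = 61 m; average speed = 61/20 = 3.05 m/s.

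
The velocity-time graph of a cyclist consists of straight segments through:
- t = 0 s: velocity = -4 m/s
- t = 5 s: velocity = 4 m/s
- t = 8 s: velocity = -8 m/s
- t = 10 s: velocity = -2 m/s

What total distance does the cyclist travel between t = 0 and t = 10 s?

Distance (not displacement) is the total path length: add the absolute areas under v-t.
0–5 s: v = 0 at t = 2.5 s; triangle areas 5 + 5 = 10 m
5–8 s: v = 0 at t = 6 s; triangle areas 2 + 8 = 10 m
8–10 s: |½(-8 + -2)(2)| = 10 m
Total distance = 30 m

30 m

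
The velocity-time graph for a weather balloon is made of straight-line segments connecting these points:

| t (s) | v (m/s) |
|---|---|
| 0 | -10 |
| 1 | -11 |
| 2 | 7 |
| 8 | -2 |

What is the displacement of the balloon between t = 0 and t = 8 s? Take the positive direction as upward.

2.5 m

Displacement is the signed area under the v-t curve.
0–1 s: ½(-10 + -11)(1) = -10.5 m
1–2 s: ½(-11 + 7)(1) = -2 m
2–8 s: ½(7 + -2)(6) = 15 m
Net displacement = 2.5 m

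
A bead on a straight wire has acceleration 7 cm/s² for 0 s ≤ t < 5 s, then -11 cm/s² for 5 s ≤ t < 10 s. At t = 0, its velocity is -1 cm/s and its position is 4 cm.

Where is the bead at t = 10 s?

On each constant-a segment, Δv = aΔt and Δx = v₀Δt + ½aΔt²; chain segment to segment.
0–5 s: v starts -1 cm/s; Δx = -1·5 + ½·7·5² = 82.5 cm; v ends 34 cm/s.
5–10 s: v starts 34 cm/s; Δx = 34·5 + ½·-11·5² = 32.5 cm; v ends -21 cm/s.
x(10) = 4 + Σ Δx = 119 cm.

119 cm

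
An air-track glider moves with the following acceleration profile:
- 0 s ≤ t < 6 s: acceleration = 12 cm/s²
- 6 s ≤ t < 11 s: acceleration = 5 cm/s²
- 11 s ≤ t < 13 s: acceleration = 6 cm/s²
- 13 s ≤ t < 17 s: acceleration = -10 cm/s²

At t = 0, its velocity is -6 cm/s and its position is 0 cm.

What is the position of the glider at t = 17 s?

On each constant-a segment, Δv = aΔt and Δx = v₀Δt + ½aΔt²; chain segment to segment.
0–6 s: v starts -6 cm/s; Δx = -6·6 + ½·12·6² = 180 cm; v ends 66 cm/s.
6–11 s: v starts 66 cm/s; Δx = 66·5 + ½·5·5² = 392.5 cm; v ends 91 cm/s.
11–13 s: v starts 91 cm/s; Δx = 91·2 + ½·6·2² = 194 cm; v ends 103 cm/s.
13–17 s: v starts 103 cm/s; Δx = 103·4 + ½·-10·4² = 332 cm; v ends 63 cm/s.
x(17) = 0 + Σ Δx = 1098.5 cm.

1098.5 cm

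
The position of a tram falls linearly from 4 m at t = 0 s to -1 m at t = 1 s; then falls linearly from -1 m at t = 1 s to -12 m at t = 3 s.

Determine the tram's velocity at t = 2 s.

-5.5 m/s

Velocity is the slope of the x-t graph on 1–3 s: (-12 − -1)/(3 − 1) = -5.5 m/s.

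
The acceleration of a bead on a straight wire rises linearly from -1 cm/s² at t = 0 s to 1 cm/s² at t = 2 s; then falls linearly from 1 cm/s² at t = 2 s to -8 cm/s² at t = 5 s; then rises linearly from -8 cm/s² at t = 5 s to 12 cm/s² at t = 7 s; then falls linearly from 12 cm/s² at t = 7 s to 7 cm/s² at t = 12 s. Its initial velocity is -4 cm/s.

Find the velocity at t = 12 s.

37 cm/s

Δv equals the area under the a-t graph; then v = v₀ + Δv.
0–2 s: ½(-1 + 1)(2) = 0 cm/s
2–5 s: ½(1 + -8)(3) = -10.5 cm/s
5–7 s: ½(-8 + 12)(2) = 4 cm/s
7–12 s: ½(12 + 7)(5) = 47.5 cm/s
Δv = 41 cm/s, so v(12) = -4 + (41) = 37 cm/s.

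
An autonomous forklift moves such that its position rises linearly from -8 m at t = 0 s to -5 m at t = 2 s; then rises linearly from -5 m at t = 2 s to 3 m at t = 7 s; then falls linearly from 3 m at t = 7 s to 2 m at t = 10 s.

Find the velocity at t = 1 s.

Velocity is the slope of the x-t graph on 0–2 s: (-5 − -8)/(2 − 0) = 1.5 m/s.

1.5 m/s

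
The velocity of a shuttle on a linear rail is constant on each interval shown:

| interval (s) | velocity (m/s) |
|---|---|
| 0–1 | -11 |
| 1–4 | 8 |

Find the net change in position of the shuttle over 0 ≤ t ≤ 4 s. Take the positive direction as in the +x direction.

13 m

Displacement is the signed area under the v-t curve.
0–1 s: -11 × 1 = -11 m
1–4 s: 8 × 3 = 24 m
Net displacement = 13 m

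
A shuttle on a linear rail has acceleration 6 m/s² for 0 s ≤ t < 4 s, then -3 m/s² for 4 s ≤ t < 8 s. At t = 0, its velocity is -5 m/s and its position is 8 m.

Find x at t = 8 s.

On each constant-a segment, Δv = aΔt and Δx = v₀Δt + ½aΔt²; chain segment to segment.
0–4 s: v starts -5 m/s; Δx = -5·4 + ½·6·4² = 28 m; v ends 19 m/s.
4–8 s: v starts 19 m/s; Δx = 19·4 + ½·-3·4² = 52 m; v ends 7 m/s.
x(8) = 8 + Σ Δx = 88 m.

88 m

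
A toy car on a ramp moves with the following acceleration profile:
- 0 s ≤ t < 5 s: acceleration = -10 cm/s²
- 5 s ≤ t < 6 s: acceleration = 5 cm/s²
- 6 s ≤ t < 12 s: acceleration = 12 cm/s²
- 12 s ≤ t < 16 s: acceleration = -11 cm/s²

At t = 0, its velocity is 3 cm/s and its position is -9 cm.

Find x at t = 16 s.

-167.5 cm

On each constant-a segment, Δv = aΔt and Δx = v₀Δt + ½aΔt²; chain segment to segment.
0–5 s: v starts 3 cm/s; Δx = 3·5 + ½·-10·5² = -110 cm; v ends -47 cm/s.
5–6 s: v starts -47 cm/s; Δx = -47·1 + ½·5·1² = -44.5 cm; v ends -42 cm/s.
6–12 s: v starts -42 cm/s; Δx = -42·6 + ½·12·6² = -36 cm; v ends 30 cm/s.
12–16 s: v starts 30 cm/s; Δx = 30·4 + ½·-11·4² = 32 cm; v ends -14 cm/s.
x(16) = -9 + Σ Δx = -167.5 cm.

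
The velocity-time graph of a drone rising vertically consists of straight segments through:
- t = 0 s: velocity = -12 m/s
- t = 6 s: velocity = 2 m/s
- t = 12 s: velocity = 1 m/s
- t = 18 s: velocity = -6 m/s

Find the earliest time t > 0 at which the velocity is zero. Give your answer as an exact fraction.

v changes sign on 0–6 s (from -12 to 2); the graph is linear there, so v = 0 at t = 0 + (12)·(6 − 0)/(2 − -12) = 36/7 s.

t = 36/7 s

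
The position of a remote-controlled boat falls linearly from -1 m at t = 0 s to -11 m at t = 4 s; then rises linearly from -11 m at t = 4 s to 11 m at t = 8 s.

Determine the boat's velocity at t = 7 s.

Velocity is the slope of the x-t graph on 4–8 s: (11 − -11)/(8 − 4) = 5.5 m/s.

5.5 m/s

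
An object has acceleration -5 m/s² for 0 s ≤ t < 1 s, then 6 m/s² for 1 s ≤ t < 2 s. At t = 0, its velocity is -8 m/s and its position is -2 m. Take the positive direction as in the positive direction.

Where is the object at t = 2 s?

On each constant-a segment, Δv = aΔt and Δx = v₀Δt + ½aΔt²; chain segment to segment.
0–1 s: v starts -8 m/s; Δx = -8·1 + ½·-5·1² = -10.5 m; v ends -13 m/s.
1–2 s: v starts -13 m/s; Δx = -13·1 + ½·6·1² = -10 m; v ends -7 m/s.
x(2) = -2 + Σ Δx = -22.5 m.

-22.5 m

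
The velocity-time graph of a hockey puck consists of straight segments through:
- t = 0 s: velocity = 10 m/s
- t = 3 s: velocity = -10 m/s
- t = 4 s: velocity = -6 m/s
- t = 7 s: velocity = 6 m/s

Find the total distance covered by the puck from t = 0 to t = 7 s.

32 m

Distance (not displacement) is the total path length: add the absolute areas under v-t.
0–3 s: v = 0 at t = 1.5 s; triangle areas 7.5 + 7.5 = 15 m
3–4 s: |½(-10 + -6)(1)| = 8 m
4–7 s: v = 0 at t = 5.5 s; triangle areas 4.5 + 4.5 = 9 m
Total distance = 32 m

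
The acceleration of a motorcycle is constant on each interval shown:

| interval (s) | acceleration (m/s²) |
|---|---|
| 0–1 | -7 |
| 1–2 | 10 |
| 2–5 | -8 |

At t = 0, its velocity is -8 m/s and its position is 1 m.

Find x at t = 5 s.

-71.5 m

On each constant-a segment, Δv = aΔt and Δx = v₀Δt + ½aΔt²; chain segment to segment.
0–1 s: v starts -8 m/s; Δx = -8·1 + ½·-7·1² = -11.5 m; v ends -15 m/s.
1–2 s: v starts -15 m/s; Δx = -15·1 + ½·10·1² = -10 m; v ends -5 m/s.
2–5 s: v starts -5 m/s; Δx = -5·3 + ½·-8·3² = -51 m; v ends -29 m/s.
x(5) = 1 + Σ Δx = -71.5 m.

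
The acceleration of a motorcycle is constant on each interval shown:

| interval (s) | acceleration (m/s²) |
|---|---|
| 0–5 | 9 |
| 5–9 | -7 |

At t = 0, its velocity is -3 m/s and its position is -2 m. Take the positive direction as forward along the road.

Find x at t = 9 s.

On each constant-a segment, Δv = aΔt and Δx = v₀Δt + ½aΔt²; chain segment to segment.
0–5 s: v starts -3 m/s; Δx = -3·5 + ½·9·5² = 97.5 m; v ends 42 m/s.
5–9 s: v starts 42 m/s; Δx = 42·4 + ½·-7·4² = 112 m; v ends 14 m/s.
x(9) = -2 + Σ Δx = 207.5 m.

207.5 m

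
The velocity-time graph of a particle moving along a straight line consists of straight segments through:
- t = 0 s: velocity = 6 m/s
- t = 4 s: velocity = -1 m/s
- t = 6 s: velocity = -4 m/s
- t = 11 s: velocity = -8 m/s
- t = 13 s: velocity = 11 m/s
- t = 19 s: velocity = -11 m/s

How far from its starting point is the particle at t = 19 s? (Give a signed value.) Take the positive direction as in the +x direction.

-22 m

Net displacement equals the area under the velocity-time graph (areas below the axis count negative).
0–4 s: ½(6 + -1)(4) = 10 m
4–6 s: ½(-1 + -4)(2) = -5 m
6–11 s: ½(-4 + -8)(5) = -30 m
11–13 s: ½(-8 + 11)(2) = 3 m
13–19 s: ½(11 + -11)(6) = 0 m
Net displacement = -22 m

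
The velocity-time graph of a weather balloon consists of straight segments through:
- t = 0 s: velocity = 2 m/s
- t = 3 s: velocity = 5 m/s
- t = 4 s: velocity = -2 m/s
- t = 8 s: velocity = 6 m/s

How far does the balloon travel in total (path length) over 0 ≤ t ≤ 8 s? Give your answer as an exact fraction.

158/7 m

Total distance travelled is ∫|v| dt — sum the magnitudes of each area piece.
0–3 s: |½(2 + 5)(3)| = 10.5 m
3–4 s: v = 0 at t = 26/7 s; triangle areas 25/14 + 2/7 = 29/14 m
4–8 s: v = 0 at t = 5 s; triangle areas 1 + 9 = 10 m
Total distance = 158/7 m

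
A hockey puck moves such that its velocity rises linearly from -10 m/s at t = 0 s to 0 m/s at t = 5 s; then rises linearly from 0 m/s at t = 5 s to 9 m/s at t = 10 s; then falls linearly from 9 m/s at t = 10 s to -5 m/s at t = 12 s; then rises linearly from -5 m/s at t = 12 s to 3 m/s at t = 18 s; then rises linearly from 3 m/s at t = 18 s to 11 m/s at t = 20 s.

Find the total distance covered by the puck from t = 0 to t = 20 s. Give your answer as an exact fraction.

2291/28 m

Distance (not displacement) is the total path length: add the absolute areas under v-t.
0–5 s: |½(-10 + 0)(5)| = 25 m
5–10 s: |½(0 + 9)(5)| = 22.5 m
10–12 s: v = 0 at t = 79/7 s; triangle areas 81/14 + 25/14 = 53/7 m
12–18 s: v = 0 at t = 15.75 s; triangle areas 9.375 + 3.375 = 12.75 m
18–20 s: |½(3 + 11)(2)| = 14 m
Total distance = 2291/28 m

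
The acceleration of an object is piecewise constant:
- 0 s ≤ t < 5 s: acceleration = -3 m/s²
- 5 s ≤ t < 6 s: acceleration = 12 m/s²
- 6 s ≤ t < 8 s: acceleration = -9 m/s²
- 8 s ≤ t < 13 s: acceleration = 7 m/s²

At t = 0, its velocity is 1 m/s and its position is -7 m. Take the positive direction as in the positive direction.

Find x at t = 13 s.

-82 m

On each constant-a segment, Δv = aΔt and Δx = v₀Δt + ½aΔt²; chain segment to segment.
0–5 s: v starts 1 m/s; Δx = 1·5 + ½·-3·5² = -32.5 m; v ends -14 m/s.
5–6 s: v starts -14 m/s; Δx = -14·1 + ½·12·1² = -8 m; v ends -2 m/s.
6–8 s: v starts -2 m/s; Δx = -2·2 + ½·-9·2² = -22 m; v ends -20 m/s.
8–13 s: v starts -20 m/s; Δx = -20·5 + ½·7·5² = -12.5 m; v ends 15 m/s.
x(13) = -7 + Σ Δx = -82 m.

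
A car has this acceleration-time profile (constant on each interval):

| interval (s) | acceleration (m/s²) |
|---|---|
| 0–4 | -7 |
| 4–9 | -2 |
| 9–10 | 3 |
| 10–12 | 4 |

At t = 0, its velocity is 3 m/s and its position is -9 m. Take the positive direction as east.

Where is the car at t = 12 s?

-292.5 m

On each constant-a segment, Δv = aΔt and Δx = v₀Δt + ½aΔt²; chain segment to segment.
0–4 s: v starts 3 m/s; Δx = 3·4 + ½·-7·4² = -44 m; v ends -25 m/s.
4–9 s: v starts -25 m/s; Δx = -25·5 + ½·-2·5² = -150 m; v ends -35 m/s.
9–10 s: v starts -35 m/s; Δx = -35·1 + ½·3·1² = -33.5 m; v ends -32 m/s.
10–12 s: v starts -32 m/s; Δx = -32·2 + ½·4·2² = -56 m; v ends -24 m/s.
x(12) = -9 + Σ Δx = -292.5 m.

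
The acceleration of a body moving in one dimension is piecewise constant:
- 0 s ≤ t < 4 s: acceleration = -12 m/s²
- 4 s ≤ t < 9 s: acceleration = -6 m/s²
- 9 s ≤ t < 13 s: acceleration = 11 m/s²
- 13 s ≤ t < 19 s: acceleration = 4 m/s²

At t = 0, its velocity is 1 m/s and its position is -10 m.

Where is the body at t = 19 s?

-758 m

On each constant-a segment, Δv = aΔt and Δx = v₀Δt + ½aΔt²; chain segment to segment.
0–4 s: v starts 1 m/s; Δx = 1·4 + ½·-12·4² = -92 m; v ends -47 m/s.
4–9 s: v starts -47 m/s; Δx = -47·5 + ½·-6·5² = -310 m; v ends -77 m/s.
9–13 s: v starts -77 m/s; Δx = -77·4 + ½·11·4² = -220 m; v ends -33 m/s.
13–19 s: v starts -33 m/s; Δx = -33·6 + ½·4·6² = -126 m; v ends -9 m/s.
x(19) = -10 + Σ Δx = -758 m.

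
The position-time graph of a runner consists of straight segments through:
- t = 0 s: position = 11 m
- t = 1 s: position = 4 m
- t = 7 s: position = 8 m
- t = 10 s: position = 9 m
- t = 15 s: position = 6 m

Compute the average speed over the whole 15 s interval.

1 m/s

Average speed = (total path length)/(elapsed time); on a piecewise-linear x-t graph the path length is Σ|Δx|.
0–1 s: |Δx| = |4 − 11| = 7 m
1–7 s: |Δx| = |8 − 4| = 4 m
7–10 s: |Δx| = |9 − 8| = 1 m
10–15 s: |Δx| = |6 − 9| = 3 m
Total path = 15 m; average speed = 15/15 = 1 m/s.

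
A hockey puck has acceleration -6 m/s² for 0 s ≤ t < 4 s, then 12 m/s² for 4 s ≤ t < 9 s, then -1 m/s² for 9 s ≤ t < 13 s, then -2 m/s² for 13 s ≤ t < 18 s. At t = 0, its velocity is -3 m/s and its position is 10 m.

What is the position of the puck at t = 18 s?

On each constant-a segment, Δv = aΔt and Δx = v₀Δt + ½aΔt²; chain segment to segment.
0–4 s: v starts -3 m/s; Δx = -3·4 + ½·-6·4² = -60 m; v ends -27 m/s.
4–9 s: v starts -27 m/s; Δx = -27·5 + ½·12·5² = 15 m; v ends 33 m/s.
9–13 s: v starts 33 m/s; Δx = 33·4 + ½·-1·4² = 124 m; v ends 29 m/s.
13–18 s: v starts 29 m/s; Δx = 29·5 + ½·-2·5² = 120 m; v ends 19 m/s.
x(18) = 10 + Σ Δx = 209 m.

209 m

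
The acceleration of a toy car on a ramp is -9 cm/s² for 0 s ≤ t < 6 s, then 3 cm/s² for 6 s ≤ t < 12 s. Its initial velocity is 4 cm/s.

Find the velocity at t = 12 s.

-32 cm/s

Δv equals the area under the a-t graph; then v = v₀ + Δv.
0–6 s: -9 × 6 = -54 cm/s
6–12 s: 3 × 6 = 18 cm/s
Δv = -36 cm/s, so v(12) = 4 + (-36) = -32 cm/s.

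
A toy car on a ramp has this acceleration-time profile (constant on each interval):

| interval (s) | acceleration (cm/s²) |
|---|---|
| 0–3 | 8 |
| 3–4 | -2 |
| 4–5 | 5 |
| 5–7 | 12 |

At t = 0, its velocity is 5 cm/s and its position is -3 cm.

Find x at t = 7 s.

On each constant-a segment, Δv = aΔt and Δx = v₀Δt + ½aΔt²; chain segment to segment.
0–3 s: v starts 5 cm/s; Δx = 5·3 + ½·8·3² = 51 cm; v ends 29 cm/s.
3–4 s: v starts 29 cm/s; Δx = 29·1 + ½·-2·1² = 28 cm; v ends 27 cm/s.
4–5 s: v starts 27 cm/s; Δx = 27·1 + ½·5·1² = 29.5 cm; v ends 32 cm/s.
5–7 s: v starts 32 cm/s; Δx = 32·2 + ½·12·2² = 88 cm; v ends 56 cm/s.
x(7) = -3 + Σ Δx = 193.5 cm.

193.5 cm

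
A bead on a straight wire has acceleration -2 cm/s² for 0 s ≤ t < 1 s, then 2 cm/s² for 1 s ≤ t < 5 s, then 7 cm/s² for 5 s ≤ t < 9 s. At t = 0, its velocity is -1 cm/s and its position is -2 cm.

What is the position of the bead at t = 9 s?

On each constant-a segment, Δv = aΔt and Δx = v₀Δt + ½aΔt²; chain segment to segment.
0–1 s: v starts -1 cm/s; Δx = -1·1 + ½·-2·1² = -2 cm; v ends -3 cm/s.
1–5 s: v starts -3 cm/s; Δx = -3·4 + ½·2·4² = 4 cm; v ends 5 cm/s.
5–9 s: v starts 5 cm/s; Δx = 5·4 + ½·7·4² = 76 cm; v ends 33 cm/s.
x(9) = -2 + Σ Δx = 76 cm.

76 cm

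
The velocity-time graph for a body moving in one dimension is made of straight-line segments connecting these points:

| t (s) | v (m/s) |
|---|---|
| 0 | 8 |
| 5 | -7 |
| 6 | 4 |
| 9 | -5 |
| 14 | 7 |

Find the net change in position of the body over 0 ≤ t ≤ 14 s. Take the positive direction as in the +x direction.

Displacement is the signed area under the v-t curve.
0–5 s: ½(8 + -7)(5) = 2.5 m
5–6 s: ½(-7 + 4)(1) = -1.5 m
6–9 s: ½(4 + -5)(3) = -1.5 m
9–14 s: ½(-5 + 7)(5) = 5 m
Net displacement = 4.5 m

4.5 m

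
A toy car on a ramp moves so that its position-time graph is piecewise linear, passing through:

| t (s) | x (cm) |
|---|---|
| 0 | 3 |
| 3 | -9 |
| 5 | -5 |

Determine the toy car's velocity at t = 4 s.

2 cm/s

Velocity is the slope of the x-t graph on 3–5 s: (-5 − -9)/(5 − 3) = 2 cm/s.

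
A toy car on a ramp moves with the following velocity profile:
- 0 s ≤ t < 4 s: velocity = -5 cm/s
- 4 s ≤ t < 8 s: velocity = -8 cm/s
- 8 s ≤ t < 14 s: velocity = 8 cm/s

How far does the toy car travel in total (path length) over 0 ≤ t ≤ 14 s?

100 cm

Distance (not displacement) is the total path length: add the absolute areas under v-t.
0–4 s: |-5| × 4 = 20 cm
4–8 s: |-8| × 4 = 32 cm
8–14 s: |8| × 6 = 48 cm
Total distance = 100 cm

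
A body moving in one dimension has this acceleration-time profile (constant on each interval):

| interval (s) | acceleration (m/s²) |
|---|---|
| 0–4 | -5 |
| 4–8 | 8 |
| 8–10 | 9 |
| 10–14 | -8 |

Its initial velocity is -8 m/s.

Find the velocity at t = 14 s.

-10 m/s

Δv equals the area under the a-t graph; then v = v₀ + Δv.
0–4 s: -5 × 4 = -20 m/s
4–8 s: 8 × 4 = 32 m/s
8–10 s: 9 × 2 = 18 m/s
10–14 s: -8 × 4 = -32 m/s
Δv = -2 m/s, so v(14) = -8 + (-2) = -10 m/s.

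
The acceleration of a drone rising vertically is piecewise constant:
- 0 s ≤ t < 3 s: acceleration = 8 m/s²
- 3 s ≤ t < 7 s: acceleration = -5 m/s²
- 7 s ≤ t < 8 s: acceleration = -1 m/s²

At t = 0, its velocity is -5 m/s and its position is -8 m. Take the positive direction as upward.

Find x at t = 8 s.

47.5 m

On each constant-a segment, Δv = aΔt and Δx = v₀Δt + ½aΔt²; chain segment to segment.
0–3 s: v starts -5 m/s; Δx = -5·3 + ½·8·3² = 21 m; v ends 19 m/s.
3–7 s: v starts 19 m/s; Δx = 19·4 + ½·-5·4² = 36 m; v ends -1 m/s.
7–8 s: v starts -1 m/s; Δx = -1·1 + ½·-1·1² = -1.5 m; v ends -2 m/s.
x(8) = -8 + Σ Δx = 47.5 m.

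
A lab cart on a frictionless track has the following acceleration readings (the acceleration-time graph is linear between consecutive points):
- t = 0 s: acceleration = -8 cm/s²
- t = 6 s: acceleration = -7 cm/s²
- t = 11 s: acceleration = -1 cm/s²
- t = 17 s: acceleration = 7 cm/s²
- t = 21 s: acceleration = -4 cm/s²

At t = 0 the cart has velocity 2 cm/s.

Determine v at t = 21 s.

-39 cm/s

Δv equals the area under the a-t graph; then v = v₀ + Δv.
0–6 s: ½(-8 + -7)(6) = -45 cm/s
6–11 s: ½(-7 + -1)(5) = -20 cm/s
11–17 s: ½(-1 + 7)(6) = 18 cm/s
17–21 s: ½(7 + -4)(4) = 6 cm/s
Δv = -41 cm/s, so v(21) = 2 + (-41) = -39 cm/s.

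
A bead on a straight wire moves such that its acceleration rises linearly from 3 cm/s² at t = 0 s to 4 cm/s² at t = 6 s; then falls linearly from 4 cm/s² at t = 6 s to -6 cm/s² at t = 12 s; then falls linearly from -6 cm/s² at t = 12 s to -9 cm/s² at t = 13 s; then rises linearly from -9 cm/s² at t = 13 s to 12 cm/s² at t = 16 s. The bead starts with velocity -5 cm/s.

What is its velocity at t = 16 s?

7 cm/s

Δv equals the area under the a-t graph; then v = v₀ + Δv.
0–6 s: ½(3 + 4)(6) = 21 cm/s
6–12 s: ½(4 + -6)(6) = -6 cm/s
12–13 s: ½(-6 + -9)(1) = -7.5 cm/s
13–16 s: ½(-9 + 12)(3) = 4.5 cm/s
Δv = 12 cm/s, so v(16) = -5 + (12) = 7 cm/s.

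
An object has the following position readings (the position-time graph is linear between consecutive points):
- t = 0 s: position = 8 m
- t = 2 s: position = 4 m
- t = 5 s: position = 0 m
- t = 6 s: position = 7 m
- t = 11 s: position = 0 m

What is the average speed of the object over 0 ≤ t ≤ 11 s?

2 m/s

Average speed = (total path length)/(elapsed time); on a piecewise-linear x-t graph the path length is Σ|Δx|.
0–2 s: |Δx| = |4 − 8| = 4 m
2–5 s: |Δx| = |0 − 4| = 4 m
5–6 s: |Δx| = |7 − 0| = 7 m
6–11 s: |Δx| = |0 − 7| = 7 m
Total path = 22 m; average speed = 22/11 = 2 m/s.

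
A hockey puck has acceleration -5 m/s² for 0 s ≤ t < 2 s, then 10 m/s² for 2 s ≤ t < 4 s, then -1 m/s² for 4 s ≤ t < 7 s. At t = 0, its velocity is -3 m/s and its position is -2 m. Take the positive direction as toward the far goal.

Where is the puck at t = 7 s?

-7.5 m

On each constant-a segment, Δv = aΔt and Δx = v₀Δt + ½aΔt²; chain segment to segment.
0–2 s: v starts -3 m/s; Δx = -3·2 + ½·-5·2² = -16 m; v ends -13 m/s.
2–4 s: v starts -13 m/s; Δx = -13·2 + ½·10·2² = -6 m; v ends 7 m/s.
4–7 s: v starts 7 m/s; Δx = 7·3 + ½·-1·3² = 16.5 m; v ends 4 m/s.
x(7) = -2 + Σ Δx = -7.5 m.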